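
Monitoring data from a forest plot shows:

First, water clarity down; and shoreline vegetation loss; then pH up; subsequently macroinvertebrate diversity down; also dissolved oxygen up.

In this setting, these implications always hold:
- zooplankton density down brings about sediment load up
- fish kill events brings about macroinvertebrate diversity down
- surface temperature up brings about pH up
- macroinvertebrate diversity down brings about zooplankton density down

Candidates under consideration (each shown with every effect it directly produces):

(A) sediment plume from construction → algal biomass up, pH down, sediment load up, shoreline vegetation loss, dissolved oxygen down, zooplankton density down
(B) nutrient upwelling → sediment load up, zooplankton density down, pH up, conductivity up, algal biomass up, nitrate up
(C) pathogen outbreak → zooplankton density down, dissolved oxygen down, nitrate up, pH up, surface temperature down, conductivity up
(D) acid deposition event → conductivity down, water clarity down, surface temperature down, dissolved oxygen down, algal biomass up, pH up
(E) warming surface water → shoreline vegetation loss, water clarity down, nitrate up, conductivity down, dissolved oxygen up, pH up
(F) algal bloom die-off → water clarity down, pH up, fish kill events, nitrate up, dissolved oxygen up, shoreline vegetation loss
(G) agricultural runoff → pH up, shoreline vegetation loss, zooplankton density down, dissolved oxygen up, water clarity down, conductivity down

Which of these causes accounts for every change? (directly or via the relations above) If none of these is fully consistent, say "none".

F

For each candidate, compare predicted effects to what was observed:
(A) sediment plume from construction — water clarity down ✗; shoreline vegetation loss ✓; pH up ✗; macroinvertebrate diversity down ✗; dissolved oxygen up ✗
(B) nutrient upwelling — water clarity down ✗; shoreline vegetation loss ✗; pH up ✓; macroinvertebrate diversity down ✗; dissolved oxygen up ✗
(C) pathogen outbreak — water clarity down ✗; shoreline vegetation loss ✗; pH up ✓; macroinvertebrate diversity down ✗; dissolved oxygen up ✗
(D) acid deposition event — fails on shoreline vegetation loss, macroinvertebrate diversity down, dissolved oxygen up (predicts dissolved oxygen down, not dissolved oxygen up)
(E) warming surface water — water clarity down ✓; shoreline vegetation loss ✓; pH up ✓; macroinvertebrate diversity down ✗; dissolved oxygen up ✓
(F) algal bloom die-off — accounts for every observation (macroinvertebrate diversity down through fish kill events → macroinvertebrate diversity down)
(G) agricultural runoff — water clarity down ✓; shoreline vegetation loss ✓; pH up ✓; macroinvertebrate diversity down ✗; dissolved oxygen up ✓
Only (F) is consistent with every observation.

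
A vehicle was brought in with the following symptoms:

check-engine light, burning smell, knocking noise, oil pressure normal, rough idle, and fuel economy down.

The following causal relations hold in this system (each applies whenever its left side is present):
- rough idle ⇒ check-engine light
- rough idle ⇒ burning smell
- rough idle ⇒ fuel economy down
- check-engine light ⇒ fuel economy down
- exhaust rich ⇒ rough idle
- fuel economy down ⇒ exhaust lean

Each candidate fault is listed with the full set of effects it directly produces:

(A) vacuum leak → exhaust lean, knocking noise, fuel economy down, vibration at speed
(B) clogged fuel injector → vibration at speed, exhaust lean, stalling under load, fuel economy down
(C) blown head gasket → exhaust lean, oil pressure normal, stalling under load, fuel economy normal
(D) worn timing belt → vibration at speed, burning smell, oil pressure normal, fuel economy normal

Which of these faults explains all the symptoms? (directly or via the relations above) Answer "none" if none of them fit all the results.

none

Checking each candidate against the observations:
(A) vacuum leak — does not account for check-engine light, burning smell, oil pressure normal, rough idle
(B) clogged fuel injector — does not account for check-engine light, burning smell, knocking noise, oil pressure normal, rough idle
(C) blown head gasket — fails on check-engine light, burning smell, knocking noise, rough idle, fuel economy down (predicts fuel economy normal, not fuel economy down)
(D) worn timing belt — check-engine light -; burning smell +; knocking noise -; oil pressure normal +; rough idle -; fuel economy down -
None of the listed candidates fits everything.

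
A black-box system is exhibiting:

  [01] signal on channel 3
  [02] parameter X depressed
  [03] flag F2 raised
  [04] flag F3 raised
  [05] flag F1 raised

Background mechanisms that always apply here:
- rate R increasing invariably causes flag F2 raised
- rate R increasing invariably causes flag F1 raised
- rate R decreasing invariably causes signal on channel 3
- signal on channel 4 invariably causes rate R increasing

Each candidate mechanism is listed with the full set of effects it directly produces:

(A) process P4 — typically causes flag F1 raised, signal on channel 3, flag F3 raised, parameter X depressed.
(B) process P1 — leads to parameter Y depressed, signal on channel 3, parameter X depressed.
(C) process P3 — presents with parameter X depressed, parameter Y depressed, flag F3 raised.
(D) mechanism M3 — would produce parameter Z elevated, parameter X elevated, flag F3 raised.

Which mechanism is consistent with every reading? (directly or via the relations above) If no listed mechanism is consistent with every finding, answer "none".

Testing each hypothesis:
(A) process P4 — signal on channel 3 yes; parameter X depressed yes; flag F2 raised NO; flag F3 raised yes; flag F1 raised yes
(B) process P1 — does not account for flag F2 raised, flag F3 raised, flag F1 raised
(C) process P3 — signal on channel 3 NO; parameter X depressed yes; flag F2 raised NO; flag F3 raised yes; flag F1 raised NO
(D) mechanism M3 — signal on channel 3 NO; parameter X depressed NO; flag F2 raised NO; flag F3 raised yes; flag F1 raised NO
Every candidate fails on at least one observation.

none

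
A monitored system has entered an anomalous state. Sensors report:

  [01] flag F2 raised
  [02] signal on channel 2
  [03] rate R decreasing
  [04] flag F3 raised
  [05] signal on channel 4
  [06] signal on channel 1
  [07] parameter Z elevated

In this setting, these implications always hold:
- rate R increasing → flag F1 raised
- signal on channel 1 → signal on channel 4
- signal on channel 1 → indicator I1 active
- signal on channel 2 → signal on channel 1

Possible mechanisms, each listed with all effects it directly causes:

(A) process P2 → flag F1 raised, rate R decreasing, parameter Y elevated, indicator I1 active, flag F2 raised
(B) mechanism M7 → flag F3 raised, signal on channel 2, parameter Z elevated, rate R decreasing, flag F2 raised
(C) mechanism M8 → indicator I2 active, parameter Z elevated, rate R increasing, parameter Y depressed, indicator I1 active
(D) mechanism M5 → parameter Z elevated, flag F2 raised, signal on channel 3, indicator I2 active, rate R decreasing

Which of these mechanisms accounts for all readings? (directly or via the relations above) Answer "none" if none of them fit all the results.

Testing each hypothesis:
(A) process P2 — flag F2 raised yes; signal on channel 2 NO; rate R decreasing yes; flag F3 raised NO; signal on channel 4 NO; signal on channel 1 NO; parameter Z elevated NO
(B) mechanism M7 — flag F2 raised yes; signal on channel 2 yes; rate R decreasing yes; flag F3 raised yes; signal on channel 4 yes (via signal on channel 2 → signal on channel 1 → signal on channel 4); signal on channel 1 yes (via signal on channel 2 → signal on channel 1); parameter Z elevated yes
(C) mechanism M8 — flag F2 raised NO; signal on channel 2 NO; rate R decreasing NO; flag F3 raised NO; signal on channel 4 NO; signal on channel 1 NO; parameter Z elevated yes
(D) mechanism M5 — does not account for signal on channel 2, flag F3 raised, signal on channel 4, signal on channel 1
Only (B) is consistent with every observation.

B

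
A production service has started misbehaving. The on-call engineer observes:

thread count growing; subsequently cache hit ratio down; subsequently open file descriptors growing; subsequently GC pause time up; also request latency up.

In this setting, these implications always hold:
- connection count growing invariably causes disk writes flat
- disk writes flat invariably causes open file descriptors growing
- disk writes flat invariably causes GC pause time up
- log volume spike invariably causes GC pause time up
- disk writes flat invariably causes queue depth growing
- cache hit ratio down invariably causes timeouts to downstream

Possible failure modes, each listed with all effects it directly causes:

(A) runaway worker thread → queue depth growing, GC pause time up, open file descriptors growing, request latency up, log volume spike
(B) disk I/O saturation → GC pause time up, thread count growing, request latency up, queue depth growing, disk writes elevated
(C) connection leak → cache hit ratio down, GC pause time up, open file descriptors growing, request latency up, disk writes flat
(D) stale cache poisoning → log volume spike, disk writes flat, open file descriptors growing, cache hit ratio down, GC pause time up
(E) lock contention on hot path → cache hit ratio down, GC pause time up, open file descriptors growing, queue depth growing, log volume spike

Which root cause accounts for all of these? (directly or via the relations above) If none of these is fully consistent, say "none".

none

Checking each candidate against the observations:
(A) runaway worker thread — thread count growing miss; cache hit ratio down miss; open file descriptors growing match; GC pause time up match; request latency up match
(B) disk I/O saturation — does not account for cache hit ratio down, open file descriptors growing
(C) connection leak — thread count growing miss; cache hit ratio down match; open file descriptors growing match; GC pause time up match; request latency up match
(D) stale cache poisoning — does not account for thread count growing, request latency up
(E) lock contention on hot path — does not account for thread count growing, request latency up
No candidate is consistent with all observations.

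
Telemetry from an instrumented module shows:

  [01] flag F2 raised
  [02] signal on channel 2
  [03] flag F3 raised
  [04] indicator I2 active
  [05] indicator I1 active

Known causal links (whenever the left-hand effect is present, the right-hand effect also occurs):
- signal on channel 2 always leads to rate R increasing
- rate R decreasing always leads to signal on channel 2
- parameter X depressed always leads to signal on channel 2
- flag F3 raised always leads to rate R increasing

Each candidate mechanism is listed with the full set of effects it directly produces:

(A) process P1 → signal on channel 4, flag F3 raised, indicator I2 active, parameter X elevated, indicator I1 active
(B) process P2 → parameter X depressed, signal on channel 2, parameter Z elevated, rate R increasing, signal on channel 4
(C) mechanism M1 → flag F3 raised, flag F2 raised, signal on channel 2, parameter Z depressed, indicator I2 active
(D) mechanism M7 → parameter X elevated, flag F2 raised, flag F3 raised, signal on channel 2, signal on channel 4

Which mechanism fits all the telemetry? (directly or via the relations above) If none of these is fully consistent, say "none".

Checking each candidate against the observations:
(A) process P1 — does not account for flag F2 raised, signal on channel 2
(B) process P2 — does not account for flag F2 raised, flag F3 raised, indicator I2 active, indicator I1 active
(C) mechanism M1 — does not account for indicator I1 active
(D) mechanism M7 — does not account for indicator I2 active, indicator I1 active
None of the listed candidates fits everything.

none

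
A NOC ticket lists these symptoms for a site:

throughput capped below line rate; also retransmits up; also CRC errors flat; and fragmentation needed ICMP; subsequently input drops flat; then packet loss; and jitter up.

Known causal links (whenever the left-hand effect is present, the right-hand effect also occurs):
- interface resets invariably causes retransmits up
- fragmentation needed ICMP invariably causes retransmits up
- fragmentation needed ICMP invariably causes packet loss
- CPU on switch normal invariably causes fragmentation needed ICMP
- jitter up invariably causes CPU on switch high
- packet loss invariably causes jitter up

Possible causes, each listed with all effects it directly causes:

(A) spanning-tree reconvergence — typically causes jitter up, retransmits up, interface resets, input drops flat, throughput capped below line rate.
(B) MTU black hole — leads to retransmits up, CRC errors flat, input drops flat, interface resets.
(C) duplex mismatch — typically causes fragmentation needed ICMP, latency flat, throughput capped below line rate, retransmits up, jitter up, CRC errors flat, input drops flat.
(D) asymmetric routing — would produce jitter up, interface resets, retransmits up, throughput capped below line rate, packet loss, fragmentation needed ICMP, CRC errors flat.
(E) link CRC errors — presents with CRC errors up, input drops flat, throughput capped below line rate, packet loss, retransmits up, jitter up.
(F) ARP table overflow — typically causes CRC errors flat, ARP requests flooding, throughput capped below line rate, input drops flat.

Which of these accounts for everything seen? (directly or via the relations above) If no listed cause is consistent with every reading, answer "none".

C

Per-candidate check:
(A) spanning-tree reconvergence — does not account for CRC errors flat, fragmentation needed ICMP, packet loss
(B) MTU black hole — throughput capped below line rate -; retransmits up +; CRC errors flat +; fragmentation needed ICMP -; input drops flat +; packet loss -; jitter up -
(C) duplex mismatch — throughput capped below line rate +; retransmits up +; CRC errors flat +; fragmentation needed ICMP +; input drops flat +; packet loss + (through fragmentation needed ICMP → packet loss); jitter up +
(D) asymmetric routing — throughput capped below line rate +; retransmits up +; CRC errors flat +; fragmentation needed ICMP +; input drops flat -; packet loss +; jitter up +
(E) link CRC errors — fails on CRC errors flat, fragmentation needed ICMP (predicts CRC errors up, not CRC errors flat)
(F) ARP table overflow — does not account for retransmits up, fragmentation needed ICMP, packet loss, jitter up
Only (C) is consistent with every observation.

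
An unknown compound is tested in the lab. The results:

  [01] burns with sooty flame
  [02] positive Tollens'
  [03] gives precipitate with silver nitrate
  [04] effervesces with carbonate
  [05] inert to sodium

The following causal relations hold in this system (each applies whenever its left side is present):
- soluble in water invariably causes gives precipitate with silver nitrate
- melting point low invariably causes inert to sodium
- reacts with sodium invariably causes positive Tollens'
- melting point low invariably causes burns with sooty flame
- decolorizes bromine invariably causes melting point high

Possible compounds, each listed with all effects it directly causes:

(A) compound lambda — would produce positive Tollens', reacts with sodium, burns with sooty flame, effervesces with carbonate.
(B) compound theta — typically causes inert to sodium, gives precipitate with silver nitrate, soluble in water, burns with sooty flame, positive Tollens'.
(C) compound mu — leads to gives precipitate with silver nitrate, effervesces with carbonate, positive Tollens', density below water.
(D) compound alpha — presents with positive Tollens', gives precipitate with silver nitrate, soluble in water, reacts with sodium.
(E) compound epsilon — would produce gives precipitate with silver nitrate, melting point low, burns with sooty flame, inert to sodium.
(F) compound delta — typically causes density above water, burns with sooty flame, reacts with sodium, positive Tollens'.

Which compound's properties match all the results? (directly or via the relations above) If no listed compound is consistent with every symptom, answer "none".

none

Testing each hypothesis:
(A) compound lambda — burns with sooty flame match; positive Tollens' match; gives precipitate with silver nitrate miss; effervesces with carbonate match; inert to sodium miss
(B) compound theta — does not account for effervesces with carbonate
(C) compound mu — does not account for burns with sooty flame, inert to sodium
(D) compound alpha — burns with sooty flame miss; positive Tollens' match; gives precipitate with silver nitrate match; effervesces with carbonate miss; inert to sodium miss
(E) compound epsilon — does not account for positive Tollens', effervesces with carbonate
(F) compound delta — fails on gives precipitate with silver nitrate, effervesces with carbonate, inert to sodium (predicts reacts with sodium, not inert to sodium)
None of the listed candidates fits everything.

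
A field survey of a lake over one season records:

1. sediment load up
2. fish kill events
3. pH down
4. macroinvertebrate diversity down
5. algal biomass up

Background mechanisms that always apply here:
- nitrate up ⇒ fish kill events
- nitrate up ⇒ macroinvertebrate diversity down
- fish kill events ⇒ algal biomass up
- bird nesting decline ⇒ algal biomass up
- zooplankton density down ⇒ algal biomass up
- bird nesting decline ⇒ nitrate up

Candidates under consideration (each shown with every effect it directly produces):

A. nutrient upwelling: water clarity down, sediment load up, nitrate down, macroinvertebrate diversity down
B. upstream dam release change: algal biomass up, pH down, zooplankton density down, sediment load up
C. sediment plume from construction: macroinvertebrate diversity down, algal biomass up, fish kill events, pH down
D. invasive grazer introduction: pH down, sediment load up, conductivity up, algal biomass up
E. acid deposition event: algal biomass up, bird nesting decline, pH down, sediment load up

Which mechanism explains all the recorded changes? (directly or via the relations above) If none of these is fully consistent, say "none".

E

Per-candidate check:
(A) nutrient upwelling — sediment load up ✓; fish kill events ✗; pH down ✗; macroinvertebrate diversity down ✓; algal biomass up ✗
(B) upstream dam release change — does not account for fish kill events, macroinvertebrate diversity down
(C) sediment plume from construction — does not account for sediment load up
(D) invasive grazer introduction — sediment load up ✓; fish kill events ✗; pH down ✓; macroinvertebrate diversity down ✗; algal biomass up ✓
(E) acid deposition event — accounts for every observation (fish kill events by bird nesting decline → nitrate up → fish kill events)
Only (E) is consistent with every observation.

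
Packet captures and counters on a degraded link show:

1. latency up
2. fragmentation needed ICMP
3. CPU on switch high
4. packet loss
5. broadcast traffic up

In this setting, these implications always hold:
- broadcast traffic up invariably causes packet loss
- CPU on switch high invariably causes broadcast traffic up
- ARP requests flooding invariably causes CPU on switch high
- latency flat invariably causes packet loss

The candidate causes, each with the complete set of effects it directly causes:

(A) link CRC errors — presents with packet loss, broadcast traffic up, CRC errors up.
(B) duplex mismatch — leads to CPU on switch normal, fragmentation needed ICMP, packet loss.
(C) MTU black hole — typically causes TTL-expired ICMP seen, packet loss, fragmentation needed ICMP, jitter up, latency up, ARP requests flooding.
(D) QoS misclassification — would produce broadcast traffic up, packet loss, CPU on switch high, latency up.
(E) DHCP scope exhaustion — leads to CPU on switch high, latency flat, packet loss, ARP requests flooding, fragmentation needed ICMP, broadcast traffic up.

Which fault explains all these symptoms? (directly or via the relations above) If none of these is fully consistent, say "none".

C

Testing each hypothesis:
(A) link CRC errors — does not account for latency up, fragmentation needed ICMP, CPU on switch high
(B) duplex mismatch — latency up NO; fragmentation needed ICMP yes; CPU on switch high NO; packet loss yes; broadcast traffic up NO
(C) MTU black hole — accounts for every observation (CPU on switch high through ARP requests flooding → CPU on switch high)
(D) QoS misclassification — latency up yes; fragmentation needed ICMP NO; CPU on switch high yes; packet loss yes; broadcast traffic up yes
(E) DHCP scope exhaustion — fails on latency up (predicts latency flat, not latency up)
(C) alone accounts for all the evidence.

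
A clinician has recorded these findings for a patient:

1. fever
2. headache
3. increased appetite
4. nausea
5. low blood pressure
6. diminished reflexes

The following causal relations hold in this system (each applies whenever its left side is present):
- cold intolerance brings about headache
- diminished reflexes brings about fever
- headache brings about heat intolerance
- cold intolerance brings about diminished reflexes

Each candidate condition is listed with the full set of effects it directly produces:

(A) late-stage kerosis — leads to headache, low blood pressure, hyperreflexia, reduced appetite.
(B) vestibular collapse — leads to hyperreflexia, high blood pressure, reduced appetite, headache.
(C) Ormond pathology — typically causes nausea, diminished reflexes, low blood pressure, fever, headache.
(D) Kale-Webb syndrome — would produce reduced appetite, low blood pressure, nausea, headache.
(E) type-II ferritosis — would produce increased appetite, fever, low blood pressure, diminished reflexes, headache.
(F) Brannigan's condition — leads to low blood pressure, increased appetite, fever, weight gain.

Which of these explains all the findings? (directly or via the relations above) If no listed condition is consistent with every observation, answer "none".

none

Per-candidate check:
(A) late-stage kerosis — fails on fever, increased appetite, nausea, diminished reflexes (predicts reduced appetite, not increased appetite; predicts hyperreflexia, not diminished reflexes)
(B) vestibular collapse — fails on fever, increased appetite, nausea, low blood pressure, diminished reflexes (predicts reduced appetite, not increased appetite; predicts high blood pressure, not low blood pressure; predicts hyperreflexia, not diminished reflexes)
(C) Ormond pathology — fever ✓; headache ✓; increased appetite ✗; nausea ✓; low blood pressure ✓; diminished reflexes ✓
(D) Kale-Webb syndrome — fever ✗; headache ✓; increased appetite ✗; nausea ✓; low blood pressure ✓; diminished reflexes ✗
(E) type-II ferritosis — does not account for nausea
(F) Brannigan's condition — fever ✓; headache ✗; increased appetite ✓; nausea ✗; low blood pressure ✓; diminished reflexes ✗
No candidate is consistent with all observations.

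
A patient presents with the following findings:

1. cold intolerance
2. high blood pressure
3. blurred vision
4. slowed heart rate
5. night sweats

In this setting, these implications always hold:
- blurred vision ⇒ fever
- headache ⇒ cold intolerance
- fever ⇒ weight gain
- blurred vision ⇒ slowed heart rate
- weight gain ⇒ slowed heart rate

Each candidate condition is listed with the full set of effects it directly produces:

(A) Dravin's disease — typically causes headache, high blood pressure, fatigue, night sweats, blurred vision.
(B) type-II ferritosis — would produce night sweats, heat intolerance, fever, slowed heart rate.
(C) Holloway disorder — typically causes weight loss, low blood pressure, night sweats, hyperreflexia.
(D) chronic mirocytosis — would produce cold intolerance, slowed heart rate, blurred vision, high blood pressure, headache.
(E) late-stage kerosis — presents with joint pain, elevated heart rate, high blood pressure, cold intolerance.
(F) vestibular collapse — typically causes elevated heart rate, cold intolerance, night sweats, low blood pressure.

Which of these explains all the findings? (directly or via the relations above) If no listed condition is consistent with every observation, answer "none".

Per-candidate check:
(A) Dravin's disease — cold intolerance match (via headache → cold intolerance); high blood pressure match; blurred vision match; slowed heart rate match (via blurred vision → slowed heart rate); night sweats match
(B) type-II ferritosis — fails on cold intolerance, high blood pressure, blurred vision (predicts heat intolerance, not cold intolerance)
(C) Holloway disorder — cold intolerance miss; high blood pressure miss; blurred vision miss; slowed heart rate miss; night sweats match
(D) chronic mirocytosis — does not account for night sweats
(E) late-stage kerosis — cold intolerance match; high blood pressure match; blurred vision miss; slowed heart rate miss; night sweats miss
(F) vestibular collapse — cold intolerance match; high blood pressure miss; blurred vision miss; slowed heart rate miss; night sweats match
(A) alone accounts for all the evidence.

A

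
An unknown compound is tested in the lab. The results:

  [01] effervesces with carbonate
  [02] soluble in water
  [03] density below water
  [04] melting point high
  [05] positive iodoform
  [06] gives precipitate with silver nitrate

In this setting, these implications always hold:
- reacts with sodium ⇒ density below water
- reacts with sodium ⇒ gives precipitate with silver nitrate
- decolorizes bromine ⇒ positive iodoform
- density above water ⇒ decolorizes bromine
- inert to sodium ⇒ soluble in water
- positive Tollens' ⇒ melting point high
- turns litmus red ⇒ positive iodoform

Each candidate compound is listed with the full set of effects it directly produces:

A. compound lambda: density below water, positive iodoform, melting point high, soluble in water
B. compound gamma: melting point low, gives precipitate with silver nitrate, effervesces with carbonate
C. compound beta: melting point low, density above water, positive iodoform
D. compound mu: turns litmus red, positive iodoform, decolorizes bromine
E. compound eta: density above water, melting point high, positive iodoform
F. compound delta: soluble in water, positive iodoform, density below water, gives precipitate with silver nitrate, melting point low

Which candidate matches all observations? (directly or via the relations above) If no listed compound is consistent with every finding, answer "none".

Testing each hypothesis:
(A) compound lambda — effervesces with carbonate -; soluble in water +; density below water +; melting point high +; positive iodoform +; gives precipitate with silver nitrate -
(B) compound gamma — fails on soluble in water, density below water, melting point high, positive iodoform (predicts melting point low, not melting point high)
(C) compound beta — fails on effervesces with carbonate, soluble in water, density below water, melting point high, gives precipitate with silver nitrate (predicts density above water, not density below water; predicts melting point low, not melting point high)
(D) compound mu — effervesces with carbonate -; soluble in water -; density below water -; melting point high -; positive iodoform +; gives precipitate with silver nitrate -
(E) compound eta — fails on effervesces with carbonate, soluble in water, density below water, gives precipitate with silver nitrate (predicts density above water, not density below water)
(F) compound delta — fails on effervesces with carbonate, melting point high (predicts melting point low, not melting point high)
No candidate is consistent with all observations.

none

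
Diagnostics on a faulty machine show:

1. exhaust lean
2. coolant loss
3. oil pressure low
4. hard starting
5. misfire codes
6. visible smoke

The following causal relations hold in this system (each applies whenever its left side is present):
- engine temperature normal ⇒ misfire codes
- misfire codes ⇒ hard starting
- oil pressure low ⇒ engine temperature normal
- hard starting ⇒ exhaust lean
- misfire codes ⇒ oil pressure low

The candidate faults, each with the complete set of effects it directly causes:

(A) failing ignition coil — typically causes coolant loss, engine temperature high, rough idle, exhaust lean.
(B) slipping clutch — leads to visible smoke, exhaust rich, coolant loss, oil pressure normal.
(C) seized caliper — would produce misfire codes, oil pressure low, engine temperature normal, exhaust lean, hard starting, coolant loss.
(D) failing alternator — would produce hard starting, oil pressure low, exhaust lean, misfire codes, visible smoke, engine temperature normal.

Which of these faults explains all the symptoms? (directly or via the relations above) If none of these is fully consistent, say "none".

none

Checking each candidate against the observations:
(A) failing ignition coil — does not account for oil pressure low, hard starting, misfire codes, visible smoke
(B) slipping clutch — exhaust lean ✗; coolant loss ✓; oil pressure low ✗; hard starting ✗; misfire codes ✗; visible smoke ✓
(C) seized caliper — does not account for visible smoke
(D) failing alternator — does not account for coolant loss
No candidate is consistent with all observations.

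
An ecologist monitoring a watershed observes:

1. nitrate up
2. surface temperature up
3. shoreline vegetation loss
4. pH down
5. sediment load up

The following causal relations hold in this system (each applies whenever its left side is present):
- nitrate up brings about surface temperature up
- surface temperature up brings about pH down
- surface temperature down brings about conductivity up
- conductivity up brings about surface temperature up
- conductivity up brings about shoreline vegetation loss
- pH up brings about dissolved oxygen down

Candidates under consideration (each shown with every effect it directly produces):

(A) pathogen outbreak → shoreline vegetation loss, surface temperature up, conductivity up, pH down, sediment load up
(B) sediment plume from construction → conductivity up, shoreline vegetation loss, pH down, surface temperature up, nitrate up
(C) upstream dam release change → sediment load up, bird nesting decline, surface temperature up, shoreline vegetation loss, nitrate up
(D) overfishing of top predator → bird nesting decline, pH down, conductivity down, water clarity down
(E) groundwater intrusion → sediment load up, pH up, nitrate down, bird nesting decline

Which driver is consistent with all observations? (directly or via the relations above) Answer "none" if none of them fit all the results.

C

Testing each hypothesis:
(A) pathogen outbreak — does not account for nitrate up
(B) sediment plume from construction — does not account for sediment load up
(C) upstream dam release change — accounts for every observation (pH down through surface temperature up → pH down)
(D) overfishing of top predator — nitrate up NO; surface temperature up NO; shoreline vegetation loss NO; pH down yes; sediment load up NO
(E) groundwater intrusion — nitrate up NO; surface temperature up NO; shoreline vegetation loss NO; pH down NO; sediment load up yes
Only (C) is consistent with every observation.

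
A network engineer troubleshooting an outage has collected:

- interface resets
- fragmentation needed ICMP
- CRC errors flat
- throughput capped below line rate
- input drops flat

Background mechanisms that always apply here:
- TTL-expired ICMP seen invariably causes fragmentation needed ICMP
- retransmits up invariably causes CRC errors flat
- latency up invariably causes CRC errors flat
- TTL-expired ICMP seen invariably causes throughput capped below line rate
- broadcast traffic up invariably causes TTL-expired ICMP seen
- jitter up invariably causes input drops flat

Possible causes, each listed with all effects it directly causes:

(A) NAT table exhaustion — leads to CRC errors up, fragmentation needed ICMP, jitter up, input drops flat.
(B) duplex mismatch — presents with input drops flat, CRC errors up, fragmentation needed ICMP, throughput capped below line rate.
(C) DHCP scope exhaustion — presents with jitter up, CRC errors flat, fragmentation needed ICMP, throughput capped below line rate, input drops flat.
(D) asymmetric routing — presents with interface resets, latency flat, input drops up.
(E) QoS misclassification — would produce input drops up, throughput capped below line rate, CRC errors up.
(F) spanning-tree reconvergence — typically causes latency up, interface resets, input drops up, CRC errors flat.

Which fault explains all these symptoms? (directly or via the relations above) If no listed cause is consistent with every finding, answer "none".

Testing each hypothesis:
(A) NAT table exhaustion — interface resets NO; fragmentation needed ICMP yes; CRC errors flat NO; throughput capped below line rate NO; input drops flat yes
(B) duplex mismatch — interface resets NO; fragmentation needed ICMP yes; CRC errors flat NO; throughput capped below line rate yes; input drops flat yes
(C) DHCP scope exhaustion — interface resets NO; fragmentation needed ICMP yes; CRC errors flat yes; throughput capped below line rate yes; input drops flat yes
(D) asymmetric routing — fails on fragmentation needed ICMP, CRC errors flat, throughput capped below line rate, input drops flat (predicts input drops up, not input drops flat)
(E) QoS misclassification — interface resets NO; fragmentation needed ICMP NO; CRC errors flat NO; throughput capped below line rate yes; input drops flat NO
(F) spanning-tree reconvergence — interface resets yes; fragmentation needed ICMP NO; CRC errors flat yes; throughput capped below line rate NO; input drops flat NO
No candidate is consistent with all observations.

none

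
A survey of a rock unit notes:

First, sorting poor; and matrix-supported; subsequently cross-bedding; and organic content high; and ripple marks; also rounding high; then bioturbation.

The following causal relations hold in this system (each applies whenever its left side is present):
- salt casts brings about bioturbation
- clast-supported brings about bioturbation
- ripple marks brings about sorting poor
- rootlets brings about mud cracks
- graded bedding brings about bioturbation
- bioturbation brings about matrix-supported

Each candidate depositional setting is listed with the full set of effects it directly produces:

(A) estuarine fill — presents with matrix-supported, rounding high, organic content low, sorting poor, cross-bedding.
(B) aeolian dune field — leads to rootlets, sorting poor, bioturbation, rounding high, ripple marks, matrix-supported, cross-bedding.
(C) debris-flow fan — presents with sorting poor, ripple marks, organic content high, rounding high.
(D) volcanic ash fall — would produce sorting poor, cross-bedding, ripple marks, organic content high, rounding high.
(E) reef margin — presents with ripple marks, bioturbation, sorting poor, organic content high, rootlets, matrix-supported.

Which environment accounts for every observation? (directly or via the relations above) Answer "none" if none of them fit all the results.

For each candidate, compare predicted effects to what was observed:
(A) estuarine fill — sorting poor +; matrix-supported +; cross-bedding +; organic content high -; ripple marks -; rounding high +; bioturbation -
(B) aeolian dune field — sorting poor +; matrix-supported +; cross-bedding +; organic content high -; ripple marks +; rounding high +; bioturbation +
(C) debris-flow fan — does not account for matrix-supported, cross-bedding, bioturbation
(D) volcanic ash fall — does not account for matrix-supported, bioturbation
(E) reef margin — does not account for cross-bedding, rounding high
Every candidate fails on at least one observation.

none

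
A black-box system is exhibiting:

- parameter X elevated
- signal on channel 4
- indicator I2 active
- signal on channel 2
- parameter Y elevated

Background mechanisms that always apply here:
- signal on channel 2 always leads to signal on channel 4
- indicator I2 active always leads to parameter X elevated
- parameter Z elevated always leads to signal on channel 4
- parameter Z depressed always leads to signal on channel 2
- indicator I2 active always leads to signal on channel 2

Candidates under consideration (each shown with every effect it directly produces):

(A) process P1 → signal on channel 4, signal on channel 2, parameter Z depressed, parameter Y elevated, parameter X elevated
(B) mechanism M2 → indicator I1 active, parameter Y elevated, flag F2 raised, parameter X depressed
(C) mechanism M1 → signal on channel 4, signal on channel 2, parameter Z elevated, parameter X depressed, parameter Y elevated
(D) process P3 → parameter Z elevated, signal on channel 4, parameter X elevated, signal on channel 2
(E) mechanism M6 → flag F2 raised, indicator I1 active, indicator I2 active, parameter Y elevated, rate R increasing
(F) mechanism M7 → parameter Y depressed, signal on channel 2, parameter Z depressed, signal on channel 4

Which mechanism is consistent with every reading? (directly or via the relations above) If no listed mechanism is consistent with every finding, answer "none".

Checking each candidate against the observations:
(A) process P1 — does not account for indicator I2 active
(B) mechanism M2 — parameter X elevated ✗; signal on channel 4 ✗; indicator I2 active ✗; signal on channel 2 ✗; parameter Y elevated ✓
(C) mechanism M1 — fails on parameter X elevated, indicator I2 active (predicts parameter X depressed, not parameter X elevated)
(D) process P3 — parameter X elevated ✓; signal on channel 4 ✓; indicator I2 active ✗; signal on channel 2 ✓; parameter Y elevated ✗
(E) mechanism M6 — parameter X elevated ✓ (through indicator I2 active → parameter X elevated); signal on channel 4 ✓ (through indicator I2 active → signal on channel 2 → signal on channel 4); indicator I2 active ✓; signal on channel 2 ✓ (through indicator I2 active → signal on channel 2); parameter Y elevated ✓
(F) mechanism M7 — parameter X elevated ✗; signal on channel 4 ✓; indicator I2 active ✗; signal on channel 2 ✓; parameter Y elevated ✗
(E) is the only candidate with no mismatches.

E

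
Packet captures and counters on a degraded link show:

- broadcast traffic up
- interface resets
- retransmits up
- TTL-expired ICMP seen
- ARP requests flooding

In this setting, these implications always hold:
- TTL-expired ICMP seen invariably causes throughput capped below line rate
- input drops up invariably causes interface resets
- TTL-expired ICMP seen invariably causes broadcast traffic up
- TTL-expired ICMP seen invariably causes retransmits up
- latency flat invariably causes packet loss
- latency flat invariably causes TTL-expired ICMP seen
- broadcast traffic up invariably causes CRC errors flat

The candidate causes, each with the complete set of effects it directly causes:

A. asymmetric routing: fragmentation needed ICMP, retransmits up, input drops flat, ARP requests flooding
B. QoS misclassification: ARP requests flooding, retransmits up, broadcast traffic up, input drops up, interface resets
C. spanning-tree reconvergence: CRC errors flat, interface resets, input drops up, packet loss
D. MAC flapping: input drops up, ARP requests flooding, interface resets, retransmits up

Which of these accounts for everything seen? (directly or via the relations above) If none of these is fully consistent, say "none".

none

Checking each candidate against the observations:
(A) asymmetric routing — does not account for broadcast traffic up, interface resets, TTL-expired ICMP seen
(B) QoS misclassification — does not account for TTL-expired ICMP seen
(C) spanning-tree reconvergence — broadcast traffic up miss; interface resets match; retransmits up miss; TTL-expired ICMP seen miss; ARP requests flooding miss
(D) MAC flapping — broadcast traffic up miss; interface resets match; retransmits up match; TTL-expired ICMP seen miss; ARP requests flooding match
Every candidate fails on at least one observation.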